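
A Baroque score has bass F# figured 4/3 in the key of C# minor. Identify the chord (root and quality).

B dominant seventh

The figures 4/3 indicate a seventh chord in second inversion.
In second inversion the root lies a fourth above the bass: a fourth above F# in C# minor is B.
The chord tones are F#, A, B, D#, giving B dominant seventh.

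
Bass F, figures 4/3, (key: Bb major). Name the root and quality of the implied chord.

Bb major seventh

The figures 4/3 indicate a seventh chord in second inversion.
In second inversion the root lies a fourth above the bass: a fourth above F in Bb major is Bb.
The chord tones are F, A, Bb, D, giving Bb major seventh.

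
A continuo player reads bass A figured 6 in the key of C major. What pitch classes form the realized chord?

A, C, F

The written figures 6 are shorthand for 6/3: the 3 is implied.
A third above A in this key is C.
A sixth above A in this key is F.
Together with the bass A, this spells F major in first inversion.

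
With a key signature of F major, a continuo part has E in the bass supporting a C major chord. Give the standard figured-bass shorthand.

6

E is the third of C major, so the chord is in first inversion.
A triad in first inversion is figured 6/3, conventionally abbreviated 6.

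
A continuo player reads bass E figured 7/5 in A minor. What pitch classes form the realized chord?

E, G, B, D

The written figures 7/5 are shorthand for 7/5/3: the 3 is implied.
A third above E in this key is G.
A fifth above E in this key is B.
A seventh above E in this key is D.
Together with the bass E, this spells E minor seventh in root position.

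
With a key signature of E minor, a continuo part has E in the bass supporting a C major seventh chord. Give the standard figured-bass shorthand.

E is the third of C major seventh, so the chord is in first inversion.
A seventh chord in first inversion is figured 6/5/3, conventionally abbreviated 6/5.

6/5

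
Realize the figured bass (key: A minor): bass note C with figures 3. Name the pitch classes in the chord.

C, E, G

The written figures 3 are shorthand for 5/3: the 5 is implied.
A third above C in this key is E.
A fifth above C in this key is G.
Together with the bass C, this spells C major in root position.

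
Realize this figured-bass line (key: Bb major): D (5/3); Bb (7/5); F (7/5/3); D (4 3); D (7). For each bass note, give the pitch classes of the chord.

D (5/3): D, F, A.
Bb (7/5/3): Bb, D, F, A.
F (7/5/3): F, A, C, Eb.
D (6/4/3): D, F, G, Bb.
D (7/5/3): D, F, A, C.

D, F, A | Bb, D, F, A | F, A, C, Eb | D, F, G, Bb | D, F, A, C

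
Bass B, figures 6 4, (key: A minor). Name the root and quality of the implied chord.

The figures 6 4 indicate a triad in second inversion.
In second inversion the root lies a fourth above the bass: a fourth above B in A minor is E.
The chord tones are B, E, G, giving E minor.

E minor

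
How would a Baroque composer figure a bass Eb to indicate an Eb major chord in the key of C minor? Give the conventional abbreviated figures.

no figures

Eb is the root of Eb major, so the chord is in root position.
A triad in root position is figured 5/3, conventionally abbreviated (no figures — root-position triad).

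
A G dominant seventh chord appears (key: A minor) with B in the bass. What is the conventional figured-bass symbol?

B is the third of G dominant seventh, so the chord is in first inversion.
A seventh chord in first inversion is figured 6/5/3, conventionally abbreviated 6/5.

6/5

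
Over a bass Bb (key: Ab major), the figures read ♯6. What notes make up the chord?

The written figures ♯6 are shorthand for 6/3: the 3 is implied.
A third above Bb in this key is Db.
A sixth above Bb in this key is G, raised to G# by the sharp.

Bb, Db, G#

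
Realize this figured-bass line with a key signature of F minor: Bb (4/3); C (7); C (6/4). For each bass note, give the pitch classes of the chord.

Bb, Db, Eb, G | C, Eb, G, Bb | C, F, Ab

Bb (6/4/3): Bb, Db, Eb, G.
C (7/5/3): C, Eb, G, Bb.
C (6/4): C, F, Ab.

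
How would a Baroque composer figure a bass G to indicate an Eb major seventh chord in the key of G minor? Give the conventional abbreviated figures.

G is the third of Eb major seventh, so the chord is in first inversion.
A seventh chord in first inversion is figured 6/5/3, conventionally abbreviated 6/5.

6/5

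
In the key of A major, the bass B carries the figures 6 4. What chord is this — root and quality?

E major

The figures 6 4 indicate a triad in second inversion.
In second inversion the root lies a fourth above the bass: a fourth above B in A major is E.
The chord tones are B, E, G#, giving E major.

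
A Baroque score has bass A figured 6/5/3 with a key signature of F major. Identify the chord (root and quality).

F major seventh

The figures 6/5/3 indicate a seventh chord in first inversion.
In first inversion the root lies a sixth above the bass: a sixth above A in F major is F.
The chord tones are A, C, E, F, giving F major seventh.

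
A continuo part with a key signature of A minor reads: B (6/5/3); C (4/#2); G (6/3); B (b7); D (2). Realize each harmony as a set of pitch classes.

B, D, F, G | C, D#, F, A | G, B, E | B, D, F, Ab | D, E, G, B

B (6/5/3): B, D, F, G.
C (6/4/#2): C, D#, F, A.
G (6/3): G, B, E.
B (b7/5/3): B, D, F, Ab.
D (6/4/2): D, E, G, B.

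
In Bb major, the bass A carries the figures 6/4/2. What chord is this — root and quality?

Bb major seventh

The figures 6/4/2 indicate a seventh chord in third inversion.
In third inversion the root lies a second above the bass: a second above A in Bb major is Bb.
The chord tones are A, Bb, D, F, giving Bb major seventh.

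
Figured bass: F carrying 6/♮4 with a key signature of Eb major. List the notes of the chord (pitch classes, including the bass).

F, B, D

A fourth above F in this key is Bb, made natural (B) by the ♮ figure.
A sixth above F in this key is D.
Together with the bass F, this spells B diminished in second inversion.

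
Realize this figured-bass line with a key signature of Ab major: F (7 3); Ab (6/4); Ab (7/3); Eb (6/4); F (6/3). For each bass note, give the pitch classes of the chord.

F (7/5/3): F, Ab, C, Eb.
Ab (6/4): Ab, Db, F.
Ab (7/5/3): Ab, C, Eb, G.
Eb (6/4): Eb, Ab, C.
F (6/3): F, Ab, Db.

F, Ab, C, Eb | Ab, Db, F | Ab, C, Eb, G | Eb, Ab, C | F, Ab, Db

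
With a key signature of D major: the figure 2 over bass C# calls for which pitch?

D

Counting 1 letter step above C# lands on D; in D major, that letter is D.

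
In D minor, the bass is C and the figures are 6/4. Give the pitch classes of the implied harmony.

C, F, A

A fourth above C in this key is F.
A sixth above C in this key is A.
Together with the bass C, this spells F major in second inversion.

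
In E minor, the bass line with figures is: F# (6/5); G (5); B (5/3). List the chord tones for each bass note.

F#, A, C, D | G, B, D | B, D, F#

F# (6/5/3): F#, A, C, D.
G (5/3): G, B, D.
B (5/3): B, D, F#.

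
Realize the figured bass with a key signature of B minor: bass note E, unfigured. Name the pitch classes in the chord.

An unfigured bass implies 5/3.
A third above E in this key is G.
A fifth above E in this key is B.
Together with the bass E, this spells E minor in root position.

E, G, B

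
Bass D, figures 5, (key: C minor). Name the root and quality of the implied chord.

D diminished

The figures 5 indicate a triad in root position.
In root position the bass is the root, so the root is D.
The chord tones are D, F, Ab, giving D diminished.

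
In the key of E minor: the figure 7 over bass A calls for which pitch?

Counting 6 letter steps above A lands on G; in E minor, that letter is G.

G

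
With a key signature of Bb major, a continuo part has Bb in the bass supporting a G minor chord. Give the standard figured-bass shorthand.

6

Bb is the third of G minor, so the chord is in first inversion.
A triad in first inversion is figured 6/3, conventionally abbreviated 6.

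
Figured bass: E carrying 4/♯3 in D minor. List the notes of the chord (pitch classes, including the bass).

The written figures 4/♯3 are shorthand for 6/4/3: the 6 is implied.
A third above E in this key is G, raised to G# by the sharp.
A fourth above E in this key is A.
A sixth above E in this key is C.
Together with the bass E, this spells A minor-major seventh in second inversion.

E, G#, A, C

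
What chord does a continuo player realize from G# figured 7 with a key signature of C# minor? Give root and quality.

The figures 7 indicate a seventh chord in root position.
In root position the bass is the root, so the root is G#.
The chord tones are G#, B, D#, F#, giving G# minor seventh.

G# minor seventh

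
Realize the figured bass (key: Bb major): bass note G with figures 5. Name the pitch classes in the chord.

The written figures 5 are shorthand for 5/3: the 3 is implied.
A third above G in this key is Bb.
A fifth above G in this key is D.
Together with the bass G, this spells G minor in root position.

G, Bb, D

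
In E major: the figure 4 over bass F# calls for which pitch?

Counting 3 letter steps above F# lands on B; in E major, that letter is B.

B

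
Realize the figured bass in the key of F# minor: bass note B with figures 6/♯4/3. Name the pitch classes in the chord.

A third above B in this key is D.
A fourth above B in this key is E, raised to E# by the sharp.
A sixth above B in this key is G#.
Together with the bass B, this spells E# diminished seventh in second inversion.

B, D, E#, G#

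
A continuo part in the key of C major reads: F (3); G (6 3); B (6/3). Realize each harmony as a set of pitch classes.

F, A, C | G, B, E | B, D, G

F (5/3): F, A, C.
G (6/3): G, B, E.
B (6/3): B, D, G.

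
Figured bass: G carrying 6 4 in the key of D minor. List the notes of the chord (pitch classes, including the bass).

A fourth above G in this key is C.
A sixth above G in this key is E.
Together with the bass G, this spells C major in second inversion.

G, C, E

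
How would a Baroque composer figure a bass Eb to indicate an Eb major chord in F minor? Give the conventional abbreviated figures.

no figures

Eb is the root of Eb major, so the chord is in root position.
A triad in root position is figured 5/3, conventionally abbreviated (no figures — root-position triad).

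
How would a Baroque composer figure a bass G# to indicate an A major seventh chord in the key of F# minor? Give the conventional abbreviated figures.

4/2

G# is the seventh of A major seventh, so the chord is in third inversion.
A seventh chord in third inversion is figured 6/4/2, conventionally abbreviated 4/2.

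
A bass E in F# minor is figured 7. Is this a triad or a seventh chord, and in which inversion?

seventh chord, root position

7 is shorthand for 7/5/3.
Intervals of 7/5/3 above the bass form a seventh chord; the bass is the root, so this is root position.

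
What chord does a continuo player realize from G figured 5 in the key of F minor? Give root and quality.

The figures 5 indicate a triad in root position.
In root position the bass is the root, so the root is G.
The chord tones are G, Bb, Db, giving G diminished.

G diminished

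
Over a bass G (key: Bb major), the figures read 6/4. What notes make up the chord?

A fourth above G in this key is C.
A sixth above G in this key is Eb.
Together with the bass G, this spells C minor in second inversion.

G, C, Eb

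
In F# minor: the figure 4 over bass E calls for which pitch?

A

Counting 3 letter steps above E lands on A; in F# minor, that letter is A.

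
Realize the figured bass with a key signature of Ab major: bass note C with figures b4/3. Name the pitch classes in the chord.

C, Eb, Fb, Ab

The written figures b4/3 are shorthand for 6/4/3: the 6 is implied.
A third above C in this key is Eb.
A fourth above C in this key is F, lowered to Fb by the flat.
A sixth above C in this key is Ab.
Together with the bass C, this spells Fb augmented major seventh in second inversion.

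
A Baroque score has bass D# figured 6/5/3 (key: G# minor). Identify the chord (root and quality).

B major seventh

The figures 6/5/3 indicate a seventh chord in first inversion.
In first inversion the root lies a sixth above the bass: a sixth above D# in G# minor is B.
The chord tones are D#, F#, A#, B, giving B major seventh.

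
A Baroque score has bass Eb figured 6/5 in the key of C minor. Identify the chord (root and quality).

The figures 6/5 indicate a seventh chord in first inversion.
In first inversion the root lies a sixth above the bass: a sixth above Eb in C minor is C.
The chord tones are Eb, G, Bb, C, giving C minor seventh.

C minor seventh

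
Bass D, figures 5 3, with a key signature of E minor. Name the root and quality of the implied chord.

D major

The figures 5 3 indicate a triad in root position.
In root position the bass is the root, so the root is D.
The chord tones are D, F#, A, giving D major.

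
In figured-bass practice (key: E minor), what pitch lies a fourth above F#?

B

Counting 3 letter steps above F# lands on B; in E minor, that letter is B.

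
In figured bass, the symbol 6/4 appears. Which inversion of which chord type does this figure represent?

Intervals of 6/4 above the bass form a triad; the bass is the fifth, so this is second inversion.

triad, second inversion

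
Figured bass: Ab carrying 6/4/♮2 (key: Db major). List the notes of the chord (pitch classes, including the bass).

A second above Ab in this key is Bb, made natural (B) by the ♮ figure.
A fourth above Ab in this key is Db.
A sixth above Ab in this key is F.

Ab, B, Db, F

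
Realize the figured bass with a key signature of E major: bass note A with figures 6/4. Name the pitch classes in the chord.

A fourth above A in this key is D#.
A sixth above A in this key is F#.
Together with the bass A, this spells D# diminished in second inversion.

A, D#, F#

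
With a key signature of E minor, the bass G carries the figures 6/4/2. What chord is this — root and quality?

A minor seventh

The figures 6/4/2 indicate a seventh chord in third inversion.
In third inversion the root lies a second above the bass: a second above G in E minor is A.
The chord tones are G, A, C, E, giving A minor seventh.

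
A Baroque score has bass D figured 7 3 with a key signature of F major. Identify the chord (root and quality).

D minor seventh

The figures 7 3 indicate a seventh chord in root position.
In root position the bass is the root, so the root is D.
The chord tones are D, F, A, C, giving D minor seventh.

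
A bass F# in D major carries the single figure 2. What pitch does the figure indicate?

G

Counting 1 letter step above F# lands on G; in D major, that letter is G.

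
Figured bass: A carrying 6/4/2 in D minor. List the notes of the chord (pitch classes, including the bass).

A second above A in this key is Bb.
A fourth above A in this key is D.
A sixth above A in this key is F.
Together with the bass A, this spells Bb major seventh in third inversion.

A, Bb, D, F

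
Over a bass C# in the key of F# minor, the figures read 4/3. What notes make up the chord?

The written figures 4/3 are shorthand for 6/4/3: the 6 is implied.
A third above C# in this key is E.
A fourth above C# in this key is F#.
A sixth above C# in this key is A.
Together with the bass C#, this spells F# minor seventh in second inversion.

C#, E, F#, A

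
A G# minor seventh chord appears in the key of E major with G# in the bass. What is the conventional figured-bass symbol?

G# is the root of G# minor seventh, so the chord is in root position.
A seventh chord in root position is figured 7/5/3, conventionally abbreviated 7.

7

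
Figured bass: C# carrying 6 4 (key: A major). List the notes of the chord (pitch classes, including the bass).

C#, F#, A

A fourth above C# in this key is F#.
A sixth above C# in this key is A.
Together with the bass C#, this spells F# minor in second inversion.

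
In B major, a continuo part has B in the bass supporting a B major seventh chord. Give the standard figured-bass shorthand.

7

B is the root of B major seventh, so the chord is in root position.
A seventh chord in root position is figured 7/5/3, conventionally abbreviated 7.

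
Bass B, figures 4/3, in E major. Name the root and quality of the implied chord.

E major seventh

The figures 4/3 indicate a seventh chord in second inversion.
In second inversion the root lies a fourth above the bass: a fourth above B in E major is E.
The chord tones are B, D#, E, G#, giving E major seventh.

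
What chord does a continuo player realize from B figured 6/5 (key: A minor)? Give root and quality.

The figures 6/5 indicate a seventh chord in first inversion.
In first inversion the root lies a sixth above the bass: a sixth above B in A minor is G.
The chord tones are B, D, F, G, giving G dominant seventh.

G dominant seventh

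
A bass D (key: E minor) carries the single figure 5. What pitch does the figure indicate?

A

Counting 4 letter steps above D lands on A; in E minor, that letter is A.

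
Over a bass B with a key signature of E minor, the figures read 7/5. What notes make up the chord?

B, D, F#, A

The written figures 7/5 are shorthand for 7/5/3: the 3 is implied.
A third above B in this key is D.
A fifth above B in this key is F#.
A seventh above B in this key is A.
Together with the bass B, this spells B minor seventh in root position.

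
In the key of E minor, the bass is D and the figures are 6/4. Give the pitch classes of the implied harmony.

A fourth above D in this key is G.
A sixth above D in this key is B.
Together with the bass D, this spells G major in second inversion.

D, G, B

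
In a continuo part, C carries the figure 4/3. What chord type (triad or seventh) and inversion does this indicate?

seventh chord, second inversion

4/3 is shorthand for 6/4/3.
Intervals of 6/4/3 above the bass form a seventh chord; the bass is the fifth, so this is second inversion.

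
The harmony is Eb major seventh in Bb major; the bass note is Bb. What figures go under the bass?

Bb is the fifth of Eb major seventh, so the chord is in second inversion.
A seventh chord in second inversion is figured 6/4/3, conventionally abbreviated 4/3.

4/3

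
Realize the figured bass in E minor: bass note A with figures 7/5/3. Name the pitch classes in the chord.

A, C, E, G

A third above A in this key is C.
A fifth above A in this key is E.
A seventh above A in this key is G.
Together with the bass A, this spells A minor seventh in root position.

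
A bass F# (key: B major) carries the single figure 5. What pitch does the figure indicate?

C#

Counting 4 letter steps above F# lands on C; in B major, that letter is C#.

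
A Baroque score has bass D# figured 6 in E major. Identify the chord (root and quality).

The figures 6 indicate a triad in first inversion.
In first inversion the root lies a sixth above the bass: a sixth above D# in E major is B.
The chord tones are D#, F#, B, giving B major.

B major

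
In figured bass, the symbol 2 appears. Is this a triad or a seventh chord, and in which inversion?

2 is shorthand for 6/4/2.
Intervals of 6/4/2 above the bass form a seventh chord; the bass is the seventh, so this is third inversion.

seventh chord, third inversion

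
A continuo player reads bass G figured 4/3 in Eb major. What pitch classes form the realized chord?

The written figures 4/3 are shorthand for 6/4/3: the 6 is implied.
A third above G in this key is Bb.
A fourth above G in this key is C.
A sixth above G in this key is Eb.
Together with the bass G, this spells C minor seventh in second inversion.

G, Bb, C, Eb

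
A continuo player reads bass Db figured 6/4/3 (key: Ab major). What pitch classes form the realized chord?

Db, F, G, Bb

A third above Db in this key is F.
A fourth above Db in this key is G.
A sixth above Db in this key is Bb.
Together with the bass Db, this spells G half-diminished seventh in second inversion.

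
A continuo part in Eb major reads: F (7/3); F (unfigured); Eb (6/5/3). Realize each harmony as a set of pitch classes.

F (7/5/3): F, Ab, C, Eb.
F (5/3): F, Ab, C.
Eb (6/5/3): Eb, G, Bb, C.

F, Ab, C, Eb | F, Ab, C | Eb, G, Bb, C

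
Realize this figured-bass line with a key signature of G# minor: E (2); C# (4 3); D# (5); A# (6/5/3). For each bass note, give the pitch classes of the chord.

E, F#, A#, C# | C#, E, F#, A# | D#, F#, A# | A#, C#, E, F#

E (6/4/2): E, F#, A#, C#.
C# (6/4/3): C#, E, F#, A#.
D# (5/3): D#, F#, A#.
A# (6/5/3): A#, C#, E, F#.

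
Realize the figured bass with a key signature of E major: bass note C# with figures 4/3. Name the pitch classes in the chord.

The written figures 4/3 are shorthand for 6/4/3: the 6 is implied.
A third above C# in this key is E.
A fourth above C# in this key is F#.
A sixth above C# in this key is A.
Together with the bass C#, this spells F# minor seventh in second inversion.

C#, E, F#, A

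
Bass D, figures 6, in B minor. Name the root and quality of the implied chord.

The figures 6 indicate a triad in first inversion.
In first inversion the root lies a sixth above the bass: a sixth above D in B minor is B.
The chord tones are D, F#, B, giving B minor.

B minor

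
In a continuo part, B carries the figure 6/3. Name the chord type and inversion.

triad, first inversion

Intervals of 6/3 above the bass form a triad; the bass is the third, so this is first inversion.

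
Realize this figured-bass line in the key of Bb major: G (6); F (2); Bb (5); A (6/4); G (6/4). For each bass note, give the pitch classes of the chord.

G (6/3): G, Bb, Eb.
F (6/4/2): F, G, Bb, D.
Bb (5/3): Bb, D, F.
A (6/4): A, D, F.
G (6/4): G, C, Eb.

G, Bb, Eb | F, G, Bb, D | Bb, D, F | A, D, F | G, C, Eb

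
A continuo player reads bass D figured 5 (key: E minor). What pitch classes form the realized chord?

The written figures 5 are shorthand for 5/3: the 3 is implied.
A third above D in this key is F#.
A fifth above D in this key is A.
Together with the bass D, this spells D major in root position.

D, F#, A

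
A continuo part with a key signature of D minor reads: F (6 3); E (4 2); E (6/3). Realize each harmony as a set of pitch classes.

F (6/3): F, A, D.
E (6/4/2): E, F, A, C.
E (6/3): E, G, C.

F, A, D | E, F, A, C | E, G, C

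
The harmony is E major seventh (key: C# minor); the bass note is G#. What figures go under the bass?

6/5

G# is the third of E major seventh, so the chord is in first inversion.
A seventh chord in first inversion is figured 6/5/3, conventionally abbreviated 6/5.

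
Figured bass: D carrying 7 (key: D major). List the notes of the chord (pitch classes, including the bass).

The written figures 7 are shorthand for 7/5/3: the 5/3 are implied.
A third above D in this key is F#.
A fifth above D in this key is A.
A seventh above D in this key is C#.
Together with the bass D, this spells D major seventh in root position.

D, F#, A, C#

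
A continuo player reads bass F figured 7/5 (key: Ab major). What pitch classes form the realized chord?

F, Ab, C, Eb

The written figures 7/5 are shorthand for 7/5/3: the 3 is implied.
A third above F in this key is Ab.
A fifth above F in this key is C.
A seventh above F in this key is Eb.
Together with the bass F, this spells F minor seventh in root position.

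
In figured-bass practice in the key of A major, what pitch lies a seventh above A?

Counting 6 letter steps above A lands on G; in A major, that letter is G#.

G#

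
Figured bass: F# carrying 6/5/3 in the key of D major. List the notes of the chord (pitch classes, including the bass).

F#, A, C#, D

A third above F# in this key is A.
A fifth above F# in this key is C#.
A sixth above F# in this key is D.
Together with the bass F#, this spells D major seventh in first inversion.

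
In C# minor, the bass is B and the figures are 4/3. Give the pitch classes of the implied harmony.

The written figures 4/3 are shorthand for 6/4/3: the 6 is implied.
A third above B in this key is D#.
A fourth above B in this key is E.
A sixth above B in this key is G#.
Together with the bass B, this spells E major seventh in second inversion.

B, D#, E, G#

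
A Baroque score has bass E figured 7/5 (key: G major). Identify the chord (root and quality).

E minor seventh

The figures 7/5 indicate a seventh chord in root position.
In root position the bass is the root, so the root is E.
The chord tones are E, G, B, D, giving E minor seventh.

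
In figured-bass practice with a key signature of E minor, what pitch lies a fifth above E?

B

Counting 4 letter steps above E lands on B; in E minor, that letter is B.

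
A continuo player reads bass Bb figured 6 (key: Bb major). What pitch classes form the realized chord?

Bb, D, G

The written figures 6 are shorthand for 6/3: the 3 is implied.
A third above Bb in this key is D.
A sixth above Bb in this key is G.
Together with the bass Bb, this spells G minor in first inversion.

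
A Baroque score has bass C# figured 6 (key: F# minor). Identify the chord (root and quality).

A major

The figures 6 indicate a triad in first inversion.
In first inversion the root lies a sixth above the bass: a sixth above C# in F# minor is A.
The chord tones are C#, E, A, giving A major.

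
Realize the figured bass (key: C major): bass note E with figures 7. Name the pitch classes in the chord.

The written figures 7 are shorthand for 7/5/3: the 5/3 are implied.
A third above E in this key is G.
A fifth above E in this key is B.
A seventh above E in this key is D.
Together with the bass E, this spells E minor seventh in root position.

E, G, B, D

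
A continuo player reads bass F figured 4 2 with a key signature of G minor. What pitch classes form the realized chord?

F, G, Bb, D

The written figures 4 2 are shorthand for 6/4/2: the 6 is implied.
A second above F in this key is G.
A fourth above F in this key is Bb.
A sixth above F in this key is D.
Together with the bass F, this spells G minor seventh in third inversion.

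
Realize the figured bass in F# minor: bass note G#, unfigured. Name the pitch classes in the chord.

An unfigured bass implies 5/3.
A third above G# in this key is B.
A fifth above G# in this key is D.
Together with the bass G#, this spells G# diminished in root position.

G#, B, D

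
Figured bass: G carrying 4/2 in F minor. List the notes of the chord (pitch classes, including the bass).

G, Ab, C, Eb

The written figures 4/2 are shorthand for 6/4/2: the 6 is implied.
A second above G in this key is Ab.
A fourth above G in this key is C.
A sixth above G in this key is Eb.
Together with the bass G, this spells Ab major seventh in third inversion.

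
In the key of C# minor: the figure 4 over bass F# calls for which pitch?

Counting 3 letter steps above F# lands on B; in C# minor, that letter is B.

B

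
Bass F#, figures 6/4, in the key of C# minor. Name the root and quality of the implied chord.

B major

The figures 6/4 indicate a triad in second inversion.
In second inversion the root lies a fourth above the bass: a fourth above F# in C# minor is B.
The chord tones are F#, B, D#, giving B major.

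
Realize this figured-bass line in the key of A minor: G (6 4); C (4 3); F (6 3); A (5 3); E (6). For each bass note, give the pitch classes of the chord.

G (6/4): G, C, E.
C (6/4/3): C, E, F, A.
F (6/3): F, A, D.
A (5/3): A, C, E.
E (6/3): E, G, C.

G, C, E | C, E, F, A | F, A, D | A, C, E | E, G, C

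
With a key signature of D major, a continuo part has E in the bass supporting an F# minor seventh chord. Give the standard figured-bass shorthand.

4/2

E is the seventh of F# minor seventh, so the chord is in third inversion.
A seventh chord in third inversion is figured 6/4/2, conventionally abbreviated 4/2.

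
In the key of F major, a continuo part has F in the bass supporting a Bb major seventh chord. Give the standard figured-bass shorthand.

4/3

F is the fifth of Bb major seventh, so the chord is in second inversion.
A seventh chord in second inversion is figured 6/4/3, conventionally abbreviated 4/3.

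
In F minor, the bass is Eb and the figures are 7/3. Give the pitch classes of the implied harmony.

The written figures 7/3 are shorthand for 7/5/3: the 5 is implied.
A third above Eb in this key is G.
A fifth above Eb in this key is Bb.
A seventh above Eb in this key is Db.
Together with the bass Eb, this spells Eb dominant seventh in root position.

Eb, G, Bb, Db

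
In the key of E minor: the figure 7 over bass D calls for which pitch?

C

Counting 6 letter steps above D lands on C; in E minor, that letter is C.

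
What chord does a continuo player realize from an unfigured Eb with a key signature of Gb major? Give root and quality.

An unfigured bass indicates a triad in root position.
In root position the bass is the root, so the root is Eb.
The chord tones are Eb, Gb, Bb, giving Eb minor.

Eb minor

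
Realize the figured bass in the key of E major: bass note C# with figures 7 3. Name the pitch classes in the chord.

C#, E, G#, B

The written figures 7 3 are shorthand for 7/5/3: the 5 is implied.
A third above C# in this key is E.
A fifth above C# in this key is G#.
A seventh above C# in this key is B.
Together with the bass C#, this spells C# minor seventh in root position.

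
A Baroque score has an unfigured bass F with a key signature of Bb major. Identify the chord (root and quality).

An unfigured bass indicates a triad in root position.
In root position the bass is the root, so the root is F.
The chord tones are F, A, C, giving F major.

F major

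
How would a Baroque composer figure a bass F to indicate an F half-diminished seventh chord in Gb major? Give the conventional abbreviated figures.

F is the root of F half-diminished seventh, so the chord is in root position.
A seventh chord in root position is figured 7/5/3, conventionally abbreviated 7.

7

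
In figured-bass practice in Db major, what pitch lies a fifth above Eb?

Counting 4 letter steps above Eb lands on B; in Db major, that letter is Bb.

Bb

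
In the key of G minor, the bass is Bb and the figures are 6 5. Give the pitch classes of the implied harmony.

The written figures 6 5 are shorthand for 6/5/3: the 3 is implied.
A third above Bb in this key is D.
A fifth above Bb in this key is F.
A sixth above Bb in this key is G.
Together with the bass Bb, this spells G minor seventh in first inversion.

Bb, D, F, G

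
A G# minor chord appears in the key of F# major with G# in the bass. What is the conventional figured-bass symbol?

G# is the root of G# minor, so the chord is in root position.
A triad in root position is figured 5/3, conventionally abbreviated (no figures — root-position triad).

no figures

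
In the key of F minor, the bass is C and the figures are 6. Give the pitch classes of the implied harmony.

C, Eb, Ab

The written figures 6 are shorthand for 6/3: the 3 is implied.
A third above C in this key is Eb.
A sixth above C in this key is Ab.
Together with the bass C, this spells Ab major in first inversion.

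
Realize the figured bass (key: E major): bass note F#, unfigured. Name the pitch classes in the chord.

F#, A, C#

An unfigured bass implies 5/3.
A third above F# in this key is A.
A fifth above F# in this key is C#.
Together with the bass F#, this spells F# minor in root position.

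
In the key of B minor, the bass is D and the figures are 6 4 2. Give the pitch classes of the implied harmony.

D, E, G, B

A second above D in this key is E.
A fourth above D in this key is G.
A sixth above D in this key is B.
Together with the bass D, this spells E minor seventh in third inversion.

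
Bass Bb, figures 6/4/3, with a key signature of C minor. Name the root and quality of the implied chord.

The figures 6/4/3 indicate a seventh chord in second inversion.
In second inversion the root lies a fourth above the bass: a fourth above Bb in C minor is Eb.
The chord tones are Bb, D, Eb, G, giving Eb major seventh.

Eb major seventh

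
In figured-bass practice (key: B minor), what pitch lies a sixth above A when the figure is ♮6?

F

Counting 5 letter steps above A lands on F; in B minor, that letter is F#.
The ♮6 figure makes it natural, giving F.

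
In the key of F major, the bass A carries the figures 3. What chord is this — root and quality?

A minor

The figures 3 indicate a triad in root position.
In root position the bass is the root, so the root is A.
The chord tones are A, C, E, giving A minor.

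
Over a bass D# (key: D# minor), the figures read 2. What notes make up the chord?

D#, E#, G#, B

The written figures 2 are shorthand for 6/4/2: the 6/4 are implied.
A second above D# in this key is E#.
A fourth above D# in this key is G#.
A sixth above D# in this key is B.
Together with the bass D#, this spells E# half-diminished seventh in third inversion.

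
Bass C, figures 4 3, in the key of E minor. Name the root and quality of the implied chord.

F# half-diminished seventh

The figures 4 3 indicate a seventh chord in second inversion.
In second inversion the root lies a fourth above the bass: a fourth above C in E minor is F#.
The chord tones are C, E, F#, A, giving F# half-diminished seventh.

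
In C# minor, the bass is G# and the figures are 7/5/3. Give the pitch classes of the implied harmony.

G#, B, D#, F#

A third above G# in this key is B.
A fifth above G# in this key is D#.
A seventh above G# in this key is F#.
Together with the bass G#, this spells G# minor seventh in root position.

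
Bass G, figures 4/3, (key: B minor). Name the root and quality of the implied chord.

C# half-diminished seventh

The figures 4/3 indicate a seventh chord in second inversion.
In second inversion the root lies a fourth above the bass: a fourth above G in B minor is C#.
The chord tones are G, B, C#, E, giving C# half-diminished seventh.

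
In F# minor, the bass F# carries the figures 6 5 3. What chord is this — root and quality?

D major seventh

The figures 6 5 3 indicate a seventh chord in first inversion.
In first inversion the root lies a sixth above the bass: a sixth above F# in F# minor is D.
The chord tones are F#, A, C#, D, giving D major seventh.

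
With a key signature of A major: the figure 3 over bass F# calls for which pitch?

Counting 2 letter steps above F# lands on A; in A major, that letter is A.

A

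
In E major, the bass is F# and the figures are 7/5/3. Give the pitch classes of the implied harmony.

A third above F# in this key is A.
A fifth above F# in this key is C#.
A seventh above F# in this key is E.
Together with the bass F#, this spells F# minor seventh in root position.

F#, A, C#, E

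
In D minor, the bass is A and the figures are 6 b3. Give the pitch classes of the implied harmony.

A, Cb, F

A third above A in this key is C, lowered to Cb by the flat.
A sixth above A in this key is F.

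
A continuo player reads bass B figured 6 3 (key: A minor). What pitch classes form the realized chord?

A third above B in this key is D.
A sixth above B in this key is G.
Together with the bass B, this spells G major in first inversion.

B, D, G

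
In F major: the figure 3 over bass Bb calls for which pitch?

Counting 2 letter steps above Bb lands on D; in F major, that letter is D.

D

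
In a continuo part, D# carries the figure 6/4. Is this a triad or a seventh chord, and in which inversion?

triad, second inversion

Intervals of 6/4 above the bass form a triad; the bass is the fifth, so this is second inversion.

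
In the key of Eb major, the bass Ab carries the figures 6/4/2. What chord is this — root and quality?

The figures 6/4/2 indicate a seventh chord in third inversion.
In third inversion the root lies a second above the bass: a second above Ab in Eb major is Bb.
The chord tones are Ab, Bb, D, F, giving Bb dominant seventh.

Bb dominant seventh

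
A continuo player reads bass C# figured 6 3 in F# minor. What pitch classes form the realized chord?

C#, E, A

A third above C# in this key is E.
A sixth above C# in this key is A.
Together with the bass C#, this spells A major in first inversion.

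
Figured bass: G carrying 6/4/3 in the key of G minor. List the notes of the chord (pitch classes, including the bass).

G, Bb, C, Eb

A third above G in this key is Bb.
A fourth above G in this key is C.
A sixth above G in this key is Eb.
Together with the bass G, this spells C minor seventh in second inversion.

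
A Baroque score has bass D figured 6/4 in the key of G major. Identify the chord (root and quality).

G major

The figures 6/4 indicate a triad in second inversion.
In second inversion the root lies a fourth above the bass: a fourth above D in G major is G.
The chord tones are D, G, B, giving G major.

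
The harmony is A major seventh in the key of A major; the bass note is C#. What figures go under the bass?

6/5

C# is the third of A major seventh, so the chord is in first inversion.
A seventh chord in first inversion is figured 6/5/3, conventionally abbreviated 6/5.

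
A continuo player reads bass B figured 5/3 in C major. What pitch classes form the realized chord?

A third above B in this key is D.
A fifth above B in this key is F.
Together with the bass B, this spells B diminished in root position.

B, D, F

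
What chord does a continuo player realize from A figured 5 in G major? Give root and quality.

A minor

The figures 5 indicate a triad in root position.
In root position the bass is the root, so the root is A.
The chord tones are A, C, E, giving A minor.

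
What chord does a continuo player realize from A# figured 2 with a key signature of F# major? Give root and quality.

The figures 2 indicate a seventh chord in third inversion.
In third inversion the root lies a second above the bass: a second above A# in F# major is B.
The chord tones are A#, B, D#, F#, giving B major seventh.

B major seventh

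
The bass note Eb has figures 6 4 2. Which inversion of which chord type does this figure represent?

seventh chord, third inversion

Intervals of 6/4/2 above the bass form a seventh chord; the bass is the seventh, so this is third inversion.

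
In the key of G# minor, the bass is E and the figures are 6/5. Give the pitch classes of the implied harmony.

E, G#, B, C#

The written figures 6/5 are shorthand for 6/5/3: the 3 is implied.
A third above E in this key is G#.
A fifth above E in this key is B.
A sixth above E in this key is C#.
Together with the bass E, this spells C# minor seventh in first inversion.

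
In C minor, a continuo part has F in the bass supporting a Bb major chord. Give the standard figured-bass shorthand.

F is the fifth of Bb major, so the chord is in second inversion.
A triad in second inversion is figured 6/4, conventionally abbreviated 6/4.

6/4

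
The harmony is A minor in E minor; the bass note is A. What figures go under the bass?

no figures

A is the root of A minor, so the chord is in root position.
A triad in root position is figured 5/3, conventionally abbreviated (no figures — root-position triad).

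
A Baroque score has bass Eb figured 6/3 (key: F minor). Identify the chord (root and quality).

C minor

The figures 6/3 indicate a triad in first inversion.
In first inversion the root lies a sixth above the bass: a sixth above Eb in F minor is C.
The chord tones are Eb, G, C, giving C minor.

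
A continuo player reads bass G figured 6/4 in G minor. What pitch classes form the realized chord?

A fourth above G in this key is C.
A sixth above G in this key is Eb.
Together with the bass G, this spells C minor in second inversion.

G, C, Eb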